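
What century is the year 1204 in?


Century = (year - 1) // 100 + 1
= (1204 - 1) // 100 + 1
= 1203 // 100 + 1
= 12 + 1

13th century


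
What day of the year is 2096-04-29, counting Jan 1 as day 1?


Date: April 29, 2096
Days in months 1 through 3: 91
Plus 29 days in April

Day of year: 120


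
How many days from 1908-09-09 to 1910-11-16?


From 1908-09-09 to 1910-11-16
1908-09-09: days before September = 31 + 29 + 31 + 30 + 31 + 30 + 31 + 31 = 244 (1908 is a leap year); day of year = 244 + 9 = 253
1910-11-16: days before November = 31 + 28 + 31 + 30 + 31 + 30 + 31 + 31 + 30 + 31 = 304 (1910 is not a leap year); day of year = 304 + 16 = 320
Rest of 1908: 366 - 253 = 113
Full years 1909 (365): 365
Total = 113 + 365 + 320 = 798

798 days


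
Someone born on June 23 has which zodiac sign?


Date: June 23
Conventional tropical zodiac dates: Cancer from June 21 onward; Leo starts July 23
June 23 falls within the Cancer range

Cancer


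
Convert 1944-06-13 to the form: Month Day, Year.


ISO 1944-06-13 parses as year=1944, month=06, day=13
Month 6 -> June

June 13, 1944


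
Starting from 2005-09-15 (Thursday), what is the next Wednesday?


Current: Thursday
Target: Wednesday
Days ahead: 6

Next Wednesday: 2005-09-21


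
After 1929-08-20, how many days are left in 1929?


Day of year: 232 of 365
Remaining = 365 - 232

133 days


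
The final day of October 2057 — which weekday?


October 2057 has 31 days
Anchor: Jan 1, 2057. With p = 2057 - 1 = 2056: (p + p//4 - p//100 + p//400) mod 7 = (2056 + 514 - 20 + 5) mod 7 = 2555 mod 7 = 0 -> Monday (Mon=0 ... Sun=6)
Days before October (Jan-Sep): 273; October 1 index = (0 + 273) mod 7 = 0 -> Monday
Last day offset: 31 - 1 = 30 days
Weekday index = (0 + 30) mod 7 = 2

Wednesday, October 31


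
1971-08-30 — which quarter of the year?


Month: August (month 8)
Q1: Jan-Mar, Q2: Apr-Jun, Q3: Jul-Sep, Q4: Oct-Dec

Q3


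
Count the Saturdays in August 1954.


August 1954 has 31 days
Anchor: Jan 1, 1954. With p = 1954 - 1 = 1953: (p + p//4 - p//100 + p//400) mod 7 = (1953 + 488 - 19 + 4) mod 7 = 2426 mod 7 = 4 -> Friday (Mon=0 ... Sun=6)
Days before August (Jan-Jul): 212; August 1 index = (4 + 212) mod 7 = 6 -> Sunday
First Saturday is August 7
Saturdays: 7, 14, 21, 28

4 Saturdays


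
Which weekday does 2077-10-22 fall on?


Date: October 22, 2077
Anchor: Jan 1, 2077. With p = 2077 - 1 = 2076: (p + p//4 - p//100 + p//400) mod 7 = (2076 + 519 - 20 + 5) mod 7 = 2580 mod 7 = 4 -> Friday (Mon=0 ... Sun=6)
Days before October (Jan-Sep): 273; offset = 273 + 22 - 1 = 294
Weekday index = (4 + 294) mod 7 = 4

Day of the week: Friday


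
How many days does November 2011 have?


November 2011

30 days


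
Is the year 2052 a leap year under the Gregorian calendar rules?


Gregorian leap year rule: divisible by 4, but not by 100, unless also by 400.
2052 is divisible by 4 but not 100 -> leap year

Yes


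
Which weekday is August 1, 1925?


Target: August 1, 1925
Anchor: Jan 1, 1925. With p = 1925 - 1 = 1924: (p + p//4 - p//100 + p//400) mod 7 = (1924 + 481 - 19 + 4) mod 7 = 2390 mod 7 = 3 -> Thursday (Mon=0 ... Sun=6)
Days before August (Jan-Jul): 212 days
Weekday index = (3 + 212) mod 7 = 5

Saturday


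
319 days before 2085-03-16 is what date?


Start: 2085-03-16, subtract 319 days
Back 16 days from March 16 reaches February 28, 2085 -> 303 left
February 2085 has 28 days -> back to January 31, 2085 -> 275 left
January 2085 has 31 days -> back to December 31, 2084 -> 244 left
December 2084 has 31 days -> back to November 30, 2084 -> 213 left
November 2084 has 30 days -> back to October 31, 2084 -> 183 left
October 2084 has 31 days -> back to September 30, 2084 -> 152 left
September 2084 has 30 days -> back to August 31, 2084 -> 122 left
August 2084 has 31 days -> back to July 31, 2084 -> 91 left
July 2084 has 31 days -> back to June 30, 2084 -> 60 left
June 2084 has 30 days -> back to May 31, 2084 -> 30 left
May 2084: 31 - 30 = 1 -> lands on May 1

Result: 2084-05-01


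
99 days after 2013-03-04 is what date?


Start: 2013-03-04, add 99 days
March 2013 has 31 days: 31 - 4 = 27 days to March 31 -> 72 left
April 2013 has 30 days -> 42 left
May 2013 has 31 days -> 11 left
June 2013: 11 <= 30 -> lands on June 11

Result: 2013-06-11


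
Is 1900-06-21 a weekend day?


Anchor: Jan 1, 1900. With p = 1900 - 1 = 1899: (p + p//4 - p//100 + p//400) mod 7 = (1899 + 474 - 18 + 4) mod 7 = 2359 mod 7 = 0 -> Monday (Mon=0 ... Sun=6)
Day of year: 172; offset = 171
Weekday index = (0 + 171) mod 7 = 3 -> Thursday
Weekend days: Saturday, Sunday

No


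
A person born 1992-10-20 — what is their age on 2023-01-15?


Birth: 1992-10-20
Reference: 2023-01-15
Year difference: 2023 - 1992 = 31
Birthday not yet reached in 2023, subtract 1

30 years old


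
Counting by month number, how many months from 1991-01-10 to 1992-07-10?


From January 1991 to July 1992
1 year * 12 = 12 months, plus 6 months = 18

18 months


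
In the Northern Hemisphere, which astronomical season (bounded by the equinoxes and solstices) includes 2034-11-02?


Date: November 2
Astronomical Autumn (approx.; exact equinox/solstice day varies by year): September 22 to December 20
November 2 falls within the Autumn window

Autumn


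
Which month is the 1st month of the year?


Month 1 of 12

January


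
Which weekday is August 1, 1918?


Target: August 1, 1918
Anchor: Jan 1, 1918. With p = 1918 - 1 = 1917: (p + p//4 - p//100 + p//400) mod 7 = (1917 + 479 - 19 + 4) mod 7 = 2381 mod 7 = 1 -> Tuesday (Mon=0 ... Sun=6)
Days before August (Jan-Jul): 212 days
Weekday index = (1 + 212) mod 7 = 3

Thursday


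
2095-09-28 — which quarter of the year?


Month: September (month 9)
Q1: Jan-Mar, Q2: Apr-Jun, Q3: Jul-Sep, Q4: Oct-Dec

Q3


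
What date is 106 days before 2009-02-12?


Start: 2009-02-12, subtract 106 days
Back 12 days from February 12 reaches January 31, 2009 -> 94 left
January 2009 has 31 days -> back to December 31, 2008 -> 63 left
December 2008 has 31 days -> back to November 30, 2008 -> 32 left
November 2008 has 30 days -> back to October 31, 2008 -> 2 left
October 2008: 31 - 2 = 29 -> lands on October 29

Result: 2008-10-29


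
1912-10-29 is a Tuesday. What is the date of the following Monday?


Current: Tuesday
Target: Monday
Days ahead: 6

Next Monday: 1912-11-04


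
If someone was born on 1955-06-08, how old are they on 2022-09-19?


Birth: 1955-06-08
Reference: 2022-09-19
Year difference: 2022 - 1955 = 67

67 years old


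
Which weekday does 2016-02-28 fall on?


Date: February 28, 2016
Anchor: Jan 1, 2016. With p = 2016 - 1 = 2015: (p + p//4 - p//100 + p//400) mod 7 = (2015 + 503 - 20 + 5) mod 7 = 2503 mod 7 = 4 -> Friday (Mon=0 ... Sun=6)
Days before February (Jan): 31; offset = 31 + 28 - 1 = 58
Weekday index = (4 + 58) mod 7 = 6

Day of the week: Sunday


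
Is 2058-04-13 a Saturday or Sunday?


Anchor: Jan 1, 2058. With p = 2058 - 1 = 2057: (p + p//4 - p//100 + p//400) mod 7 = (2057 + 514 - 20 + 5) mod 7 = 2556 mod 7 = 1 -> Tuesday (Mon=0 ... Sun=6)
Day of year: 103; offset = 102
Weekday index = (1 + 102) mod 7 = 5 -> Saturday
Weekend days: Saturday, Sunday

Yes


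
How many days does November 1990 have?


November 1990

30 days


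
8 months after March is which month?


March is month 3
3 + 8 = 11

November


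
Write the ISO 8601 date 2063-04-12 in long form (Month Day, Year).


ISO 2063-04-12 parses as year=2063, month=04, day=12
Month 4 -> April

April 12, 2063


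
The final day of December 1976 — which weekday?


December 1976 has 31 days
Anchor: Jan 1, 1976. With p = 1976 - 1 = 1975: (p + p//4 - p//100 + p//400) mod 7 = (1975 + 493 - 19 + 4) mod 7 = 2453 mod 7 = 3 -> Thursday (Mon=0 ... Sun=6)
Days before December (Jan-Nov): 335; December 1 index = (3 + 335) mod 7 = 2 -> Wednesday
Last day offset: 31 - 1 = 30 days
Weekday index = (2 + 30) mod 7 = 4

Friday, December 31


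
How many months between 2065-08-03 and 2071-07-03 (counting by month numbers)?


From August 2065 to July 2071
6 years * 12 = 72 months, minus 1 month = 71

71 months


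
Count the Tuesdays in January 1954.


January 1954 has 31 days
Anchor: Jan 1, 1954. With p = 1954 - 1 = 1953: (p + p//4 - p//100 + p//400) mod 7 = (1953 + 488 - 19 + 4) mod 7 = 2426 mod 7 = 4 -> Friday (Mon=0 ... Sun=6)
January 1 is the anchor itself -> Friday
First Tuesday is January 5
Tuesdays: 5, 12, 19, 26

4 Tuesdays


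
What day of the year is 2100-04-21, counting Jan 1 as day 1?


Date: April 21, 2100
Days in months 1 through 3: 90
Plus 21 days in April

Day of year: 111


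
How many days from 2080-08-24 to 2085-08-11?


From 2080-08-24 to 2085-08-11
2080-08-24: days before August = 31 + 29 + 31 + 30 + 31 + 30 + 31 = 213 (2080 is a leap year); day of year = 213 + 24 = 237
2085-08-11: days before August = 31 + 28 + 31 + 30 + 31 + 30 + 31 = 212 (2085 is not a leap year); day of year = 212 + 11 = 223
Rest of 2080: 366 - 237 = 129
Full years 2081 (365), 2082 (365), 2083 (365), 2084 (366): 1461
Total = 129 + 1461 + 223 = 1813

1813 days


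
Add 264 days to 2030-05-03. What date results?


Start: 2030-05-03, add 264 days
May 2030 has 31 days: 31 - 3 = 28 days to May 31 -> 236 left
June 2030 has 30 days -> 206 left
July 2030 has 31 days -> 175 left
August 2030 has 31 days -> 144 left
September 2030 has 30 days -> 114 left
October 2030 has 31 days -> 83 left
November 2030 has 30 days -> 53 left
December 2030 has 31 days -> 22 left
January 2031: 22 <= 31 -> lands on January 22

Result: 2031-01-22


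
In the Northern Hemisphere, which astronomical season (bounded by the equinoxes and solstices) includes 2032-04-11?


Date: April 11
Astronomical Spring (approx.; exact equinox/solstice day varies by year): March 20 to June 20
April 11 falls within the Spring window

Spring


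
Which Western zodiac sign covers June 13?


Date: June 13
Conventional tropical zodiac dates: Gemini from May 21 onward; Cancer starts June 21
June 13 falls within the Gemini range

Gemini


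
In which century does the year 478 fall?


Century = (year - 1) // 100 + 1
= (478 - 1) // 100 + 1
= 477 // 100 + 1
= 4 + 1

5th century


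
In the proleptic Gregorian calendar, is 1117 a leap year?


Gregorian leap year rule: divisible by 4, but not by 100, unless also by 400.
1117 is not divisible by 4 -> not a leap year

No


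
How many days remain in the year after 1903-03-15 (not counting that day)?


Day of year: 74 of 365
Remaining = 365 - 74

291 days


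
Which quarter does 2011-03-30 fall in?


Month: March (month 3)
Q1: Jan-Mar, Q2: Apr-Jun, Q3: Jul-Sep, Q4: Oct-Dec

Q1


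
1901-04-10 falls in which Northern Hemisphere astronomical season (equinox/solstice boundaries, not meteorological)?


Date: April 10
Astronomical Spring (approx.; exact equinox/solstice day varies by year): March 20 to June 20
April 10 falls within the Spring window

Spring


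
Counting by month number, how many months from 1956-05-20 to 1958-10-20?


From May 1956 to October 1958
2 years * 12 = 24 months, plus 5 months = 29

29 months


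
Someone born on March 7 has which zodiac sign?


Date: March 7
Conventional tropical zodiac dates: Pisces from February 19 onward; Aries starts March 21
March 7 falls within the Pisces range

Pisces


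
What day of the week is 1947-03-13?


Date: March 13, 1947
Anchor: Jan 1, 1947. With p = 1947 - 1 = 1946: (p + p//4 - p//100 + p//400) mod 7 = (1946 + 486 - 19 + 4) mod 7 = 2417 mod 7 = 2 -> Wednesday (Mon=0 ... Sun=6)
Days before March (Jan-Feb): 59; offset = 59 + 13 - 1 = 71
Weekday index = (2 + 71) mod 7 = 3

Day of the week: Thursday


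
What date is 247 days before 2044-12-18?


Start: 2044-12-18, subtract 247 days
Back 18 days from December 18 reaches November 30, 2044 -> 229 left
November 2044 has 30 days -> back to October 31, 2044 -> 199 left
October 2044 has 31 days -> back to September 30, 2044 -> 168 left
September 2044 has 30 days -> back to August 31, 2044 -> 138 left
August 2044 has 31 days -> back to July 31, 2044 -> 107 left
July 2044 has 31 days -> back to June 30, 2044 -> 76 left
June 2044 has 30 days -> back to May 31, 2044 -> 46 left
May 2044 has 31 days -> back to April 30, 2044 -> 15 left
April 2044: 30 - 15 = 15 -> lands on April 15

Result: 2044-04-15


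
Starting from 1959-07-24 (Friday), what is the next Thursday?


Current: Friday
Target: Thursday
Days ahead: 6

Next Thursday: 1959-07-30


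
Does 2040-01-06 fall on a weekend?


Anchor: Jan 1, 2040. With p = 2040 - 1 = 2039: (p + p//4 - p//100 + p//400) mod 7 = (2039 + 509 - 20 + 5) mod 7 = 2533 mod 7 = 6 -> Sunday (Mon=0 ... Sun=6)
Day of year: 6; offset = 5
Weekday index = (6 + 5) mod 7 = 4 -> Friday
Weekend days: Saturday, Sunday

No


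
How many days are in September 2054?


September 2054

30 days


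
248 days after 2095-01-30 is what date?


Start: 2095-01-30, add 248 days
January 2095 has 31 days: 31 - 30 = 1 day to January 31 -> 247 left
February 2095 has 28 days -> 219 left
March 2095 has 31 days -> 188 left
April 2095 has 30 days -> 158 left
May 2095 has 31 days -> 127 left
June 2095 has 30 days -> 97 left
July 2095 has 31 days -> 66 left
August 2095 has 31 days -> 35 left
September 2095 has 30 days -> 5 left
October 2095: 5 <= 31 -> lands on October 5

Result: 2095-10-05


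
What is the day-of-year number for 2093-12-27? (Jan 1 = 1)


Date: December 27, 2093
Days in months 1 through 11: 334
Plus 27 days in December

Day of year: 361


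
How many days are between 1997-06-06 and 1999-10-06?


From 1997-06-06 to 1999-10-06
1997-06-06: days before June = 31 + 28 + 31 + 30 + 31 = 151 (1997 is not a leap year); day of year = 151 + 6 = 157
1999-10-06: days before October = 31 + 28 + 31 + 30 + 31 + 30 + 31 + 31 + 30 = 273 (1999 is not a leap year); day of year = 273 + 6 = 279
Rest of 1997: 365 - 157 = 208
Full years 1998 (365): 365
Total = 208 + 365 + 279 = 852

852 days


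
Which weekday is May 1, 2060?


Target: May 1, 2060
Anchor: Jan 1, 2060. With p = 2060 - 1 = 2059: (p + p//4 - p//100 + p//400) mod 7 = (2059 + 514 - 20 + 5) mod 7 = 2558 mod 7 = 3 -> Thursday (Mon=0 ... Sun=6)
Days before May (Jan-Apr): 121 days
Weekday index = (3 + 121) mod 7 = 5

Saturday


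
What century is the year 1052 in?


Century = (year - 1) // 100 + 1
= (1052 - 1) // 100 + 1
= 1051 // 100 + 1
= 10 + 1

11th century


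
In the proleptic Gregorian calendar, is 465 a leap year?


Gregorian leap year rule: divisible by 4, but not by 100, unless also by 400.
465 is not divisible by 4 -> not a leap year

No


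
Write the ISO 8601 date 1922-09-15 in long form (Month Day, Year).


ISO 1922-09-15 parses as year=1922, month=09, day=15
Month 9 -> September

September 15, 1922


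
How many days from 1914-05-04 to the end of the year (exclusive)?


Day of year: 124 of 365
Remaining = 365 - 124

241 days


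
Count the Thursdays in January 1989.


January 1989 has 31 days
Anchor: Jan 1, 1989. With p = 1989 - 1 = 1988: (p + p//4 - p//100 + p//400) mod 7 = (1988 + 497 - 19 + 4) mod 7 = 2470 mod 7 = 6 -> Sunday (Mon=0 ... Sun=6)
January 1 is the anchor itself -> Sunday
First Thursday is January 5
Thursdays: 5, 12, 19, 26

4 Thursdays


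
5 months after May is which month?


May is month 5
5 + 5 = 10

October


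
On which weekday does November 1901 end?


November 1901 has 30 days
Anchor: Jan 1, 1901. With p = 1901 - 1 = 1900: (p + p//4 - p//100 + p//400) mod 7 = (1900 + 475 - 19 + 4) mod 7 = 2360 mod 7 = 1 -> Tuesday (Mon=0 ... Sun=6)
Days before November (Jan-Oct): 304; November 1 index = (1 + 304) mod 7 = 4 -> Friday
Last day offset: 30 - 1 = 29 days
Weekday index = (4 + 29) mod 7 = 5

Saturday, November 30


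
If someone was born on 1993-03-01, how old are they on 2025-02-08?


Birth: 1993-03-01
Reference: 2025-02-08
Year difference: 2025 - 1993 = 32
Birthday not yet reached in 2025, subtract 1

31 years old


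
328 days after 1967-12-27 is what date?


Start: 1967-12-27, add 328 days
December 1967 has 31 days: 31 - 27 = 4 days to December 31 -> 324 left
January 1968 has 31 days -> 293 left
February 1968 has 29 days -> 264 left
March 1968 has 31 days -> 233 left
April 1968 has 30 days -> 203 left
May 1968 has 31 days -> 172 left
June 1968 has 30 days -> 142 left
July 1968 has 31 days -> 111 left
August 1968 has 31 days -> 80 left
September 1968 has 30 days -> 50 left
October 1968 has 31 days -> 19 left
November 1968: 19 <= 30 -> lands on November 19

Result: 1968-11-19


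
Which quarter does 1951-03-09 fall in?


Month: March (month 3)
Q1: Jan-Mar, Q2: Apr-Jun, Q3: Jul-Sep, Q4: Oct-Dec

Q1


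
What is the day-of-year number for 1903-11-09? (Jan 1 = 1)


Date: November 9, 1903
Days in months 1 through 10: 304
Plus 9 days in November

Day of year: 313


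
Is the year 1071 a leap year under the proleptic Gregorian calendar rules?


Gregorian leap year rule: divisible by 4, but not by 100, unless also by 400.
1071 is not divisible by 4 -> not a leap year

No


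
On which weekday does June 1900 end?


June 1900 has 30 days
Anchor: Jan 1, 1900. With p = 1900 - 1 = 1899: (p + p//4 - p//100 + p//400) mod 7 = (1899 + 474 - 18 + 4) mod 7 = 2359 mod 7 = 0 -> Monday (Mon=0 ... Sun=6)
Days before June (Jan-May): 151; June 1 index = (0 + 151) mod 7 = 4 -> Friday
Last day offset: 30 - 1 = 29 days
Weekday index = (4 + 29) mod 7 = 5

Saturday, June 30


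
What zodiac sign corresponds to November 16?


Date: November 16
Conventional tropical zodiac dates: Scorpio from October 23 onward; Sagittarius starts November 22
November 16 falls within the Scorpio range

Scorpio


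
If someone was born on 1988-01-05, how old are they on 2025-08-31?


Birth: 1988-01-05
Reference: 2025-08-31
Year difference: 2025 - 1988 = 37

37 years old


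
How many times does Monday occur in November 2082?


November 2082 has 30 days
Anchor: Jan 1, 2082. With p = 2082 - 1 = 2081: (p + p//4 - p//100 + p//400) mod 7 = (2081 + 520 - 20 + 5) mod 7 = 2586 mod 7 = 3 -> Thursday (Mon=0 ... Sun=6)
Days before November (Jan-Oct): 304; November 1 index = (3 + 304) mod 7 = 6 -> Sunday
First Monday is November 2
Mondays: 2, 9, 16, 23, 30

5 Mondays


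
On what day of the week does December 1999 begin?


Target: December 1, 1999
Anchor: Jan 1, 1999. With p = 1999 - 1 = 1998: (p + p//4 - p//100 + p//400) mod 7 = (1998 + 499 - 19 + 4) mod 7 = 2482 mod 7 = 4 -> Friday (Mon=0 ... Sun=6)
Days before December (Jan-Nov): 334 days
Weekday index = (4 + 334) mod 7 = 2

Wednesday


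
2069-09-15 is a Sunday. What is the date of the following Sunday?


Current: Sunday
Target: Sunday
Days ahead: 7

Next Sunday: 2069-09-22


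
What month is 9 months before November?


November is month 11
11 - 9 = 2

February


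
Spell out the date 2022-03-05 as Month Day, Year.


ISO 2022-03-05 parses as year=2022, month=03, day=05
Month 3 -> March

March 5, 2022


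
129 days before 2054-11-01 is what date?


Start: 2054-11-01, subtract 129 days
Back 1 day from November 1 reaches October 31, 2054 -> 128 left
October 2054 has 31 days -> back to September 30, 2054 -> 97 left
September 2054 has 30 days -> back to August 31, 2054 -> 67 left
August 2054 has 31 days -> back to July 31, 2054 -> 36 left
July 2054 has 31 days -> back to June 30, 2054 -> 5 left
June 2054: 30 - 5 = 25 -> lands on June 25

Result: 2054-06-25


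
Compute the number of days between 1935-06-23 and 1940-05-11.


From 1935-06-23 to 1940-05-11
1935-06-23: days before June = 31 + 28 + 31 + 30 + 31 = 151 (1935 is not a leap year); day of year = 151 + 23 = 174
1940-05-11: days before May = 31 + 29 + 31 + 30 = 121 (1940 is a leap year); day of year = 121 + 11 = 132
Rest of 1935: 365 - 174 = 191
Full years 1936 (366), 1937 (365), 1938 (365), 1939 (365): 1461
Total = 191 + 1461 + 132 = 1784

1784 days


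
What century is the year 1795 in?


Century = (year - 1) // 100 + 1
= (1795 - 1) // 100 + 1
= 1794 // 100 + 1
= 17 + 1

18th century


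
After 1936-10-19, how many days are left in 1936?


Day of year: 293 of 366
Remaining = 366 - 293

73 days


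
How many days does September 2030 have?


September 2030

30 days


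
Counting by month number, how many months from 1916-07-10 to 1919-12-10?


From July 1916 to December 1919
3 years * 12 = 36 months, plus 5 months = 41

41 months


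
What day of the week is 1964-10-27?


Date: October 27, 1964
Anchor: Jan 1, 1964. With p = 1964 - 1 = 1963: (p + p//4 - p//100 + p//400) mod 7 = (1963 + 490 - 19 + 4) mod 7 = 2438 mod 7 = 2 -> Wednesday (Mon=0 ... Sun=6)
Days before October (Jan-Sep): 274; offset = 274 + 27 - 1 = 300
Weekday index = (2 + 300) mod 7 = 1

Day of the week: Tuesday


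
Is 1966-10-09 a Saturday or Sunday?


Anchor: Jan 1, 1966. With p = 1966 - 1 = 1965: (p + p//4 - p//100 + p//400) mod 7 = (1965 + 491 - 19 + 4) mod 7 = 2441 mod 7 = 5 -> Saturday (Mon=0 ... Sun=6)
Day of year: 282; offset = 281
Weekday index = (5 + 281) mod 7 = 6 -> Sunday
Weekend days: Saturday, Sunday

Yes


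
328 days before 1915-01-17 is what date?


Start: 1915-01-17, subtract 328 days
Back 17 days from January 17 reaches December 31, 1914 -> 311 left
December 1914 has 31 days -> back to November 30, 1914 -> 280 left
November 1914 has 30 days -> back to October 31, 1914 -> 250 left
October 1914 has 31 days -> back to September 30, 1914 -> 219 left
September 1914 has 30 days -> back to August 31, 1914 -> 189 left
August 1914 has 31 days -> back to July 31, 1914 -> 158 left
July 1914 has 31 days -> back to June 30, 1914 -> 127 left
June 1914 has 30 days -> back to May 31, 1914 -> 97 left
May 1914 has 31 days -> back to April 30, 1914 -> 66 left
April 1914 has 30 days -> back to March 31, 1914 -> 36 left
March 1914 has 31 days -> back to February 28, 1914 -> 5 left
February 1914: 28 - 5 = 23 -> lands on February 23

Result: 1914-02-23


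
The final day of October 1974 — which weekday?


October 1974 has 31 days
Anchor: Jan 1, 1974. With p = 1974 - 1 = 1973: (p + p//4 - p//100 + p//400) mod 7 = (1973 + 493 - 19 + 4) mod 7 = 2451 mod 7 = 1 -> Tuesday (Mon=0 ... Sun=6)
Days before October (Jan-Sep): 273; October 1 index = (1 + 273) mod 7 = 1 -> Tuesday
Last day offset: 31 - 1 = 30 days
Weekday index = (1 + 30) mod 7 = 3

Thursday, October 31


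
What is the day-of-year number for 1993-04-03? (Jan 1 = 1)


Date: April 3, 1993
Days in months 1 through 3: 90
Plus 3 days in April

Day of year: 93


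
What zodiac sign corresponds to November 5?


Date: November 5
Conventional tropical zodiac dates: Scorpio from October 23 onward; Sagittarius starts November 22
November 5 falls within the Scorpio range

Scorpio


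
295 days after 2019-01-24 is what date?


Start: 2019-01-24, add 295 days
January 2019 has 31 days: 31 - 24 = 7 days to January 31 -> 288 left
February 2019 has 28 days -> 260 left
March 2019 has 31 days -> 229 left
April 2019 has 30 days -> 199 left
May 2019 has 31 days -> 168 left
June 2019 has 30 days -> 138 left
July 2019 has 31 days -> 107 left
August 2019 has 31 days -> 76 left
September 2019 has 30 days -> 46 left
October 2019 has 31 days -> 15 left
November 2019: 15 <= 30 -> lands on November 15

Result: 2019-11-15


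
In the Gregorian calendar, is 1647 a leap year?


Gregorian leap year rule: divisible by 4, but not by 100, unless also by 400.
1647 is not divisible by 4 -> not a leap year

No


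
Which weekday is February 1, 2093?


Target: February 1, 2093
Anchor: Jan 1, 2093. With p = 2093 - 1 = 2092: (p + p//4 - p//100 + p//400) mod 7 = (2092 + 523 - 20 + 5) mod 7 = 2600 mod 7 = 3 -> Thursday (Mon=0 ... Sun=6)
Days before February (Jan): 31 days
Weekday index = (3 + 31) mod 7 = 6

Sunday


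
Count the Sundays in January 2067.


January 2067 has 31 days
Anchor: Jan 1, 2067. With p = 2067 - 1 = 2066: (p + p//4 - p//100 + p//400) mod 7 = (2066 + 516 - 20 + 5) mod 7 = 2567 mod 7 = 5 -> Saturday (Mon=0 ... Sun=6)
January 1 is the anchor itself -> Saturday
First Sunday is January 2
Sundays: 2, 9, 16, 23, 30

5 Sundays


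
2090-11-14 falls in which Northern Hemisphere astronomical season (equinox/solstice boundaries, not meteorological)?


Date: November 14
Astronomical Autumn (approx.; exact equinox/solstice day varies by year): September 22 to December 20
November 14 falls within the Autumn window

Autumn


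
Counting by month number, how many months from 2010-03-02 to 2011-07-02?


From March 2010 to July 2011
1 year * 12 = 12 months, plus 4 months = 16

16 months


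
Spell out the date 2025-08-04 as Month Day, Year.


ISO 2025-08-04 parses as year=2025, month=08, day=04
Month 8 -> August

August 4, 2025


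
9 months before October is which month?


October is month 10
10 - 9 = 1

January


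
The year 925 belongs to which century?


Century = (year - 1) // 100 + 1
= (925 - 1) // 100 + 1
= 924 // 100 + 1
= 9 + 1

10th century


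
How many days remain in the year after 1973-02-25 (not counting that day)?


Day of year: 56 of 365
Remaining = 365 - 56

309 days


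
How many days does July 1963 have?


July 1963

31 days


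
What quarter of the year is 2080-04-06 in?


Month: April (month 4)
Q1: Jan-Mar, Q2: Apr-Jun, Q3: Jul-Sep, Q4: Oct-Dec

Q2


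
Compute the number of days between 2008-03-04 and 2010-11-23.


From 2008-03-04 to 2010-11-23
2008-03-04: days before March = 31 + 29 = 60 (2008 is a leap year); day of year = 60 + 4 = 64
2010-11-23: days before November = 31 + 28 + 31 + 30 + 31 + 30 + 31 + 31 + 30 + 31 = 304 (2010 is not a leap year); day of year = 304 + 23 = 327
Rest of 2008: 366 - 64 = 302
Full years 2009 (365): 365
Total = 302 + 365 + 327 = 994

994 days


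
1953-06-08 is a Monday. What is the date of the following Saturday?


Current: Monday
Target: Saturday
Days ahead: 5

Next Saturday: 1953-06-13


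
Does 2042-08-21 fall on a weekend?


Anchor: Jan 1, 2042. With p = 2042 - 1 = 2041: (p + p//4 - p//100 + p//400) mod 7 = (2041 + 510 - 20 + 5) mod 7 = 2536 mod 7 = 2 -> Wednesday (Mon=0 ... Sun=6)
Day of year: 233; offset = 232
Weekday index = (2 + 232) mod 7 = 3 -> Thursday
Weekend days: Saturday, Sunday

No


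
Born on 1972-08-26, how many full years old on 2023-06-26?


Birth: 1972-08-26
Reference: 2023-06-26
Year difference: 2023 - 1972 = 51
Birthday not yet reached in 2023, subtract 1

50 years old


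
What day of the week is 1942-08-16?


Date: August 16, 1942
Anchor: Jan 1, 1942. With p = 1942 - 1 = 1941: (p + p//4 - p//100 + p//400) mod 7 = (1941 + 485 - 19 + 4) mod 7 = 2411 mod 7 = 3 -> Thursday (Mon=0 ... Sun=6)
Days before August (Jan-Jul): 212; offset = 212 + 16 - 1 = 227
Weekday index = (3 + 227) mod 7 = 6

Day of the week: Sunday


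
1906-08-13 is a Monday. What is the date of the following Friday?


Current: Monday
Target: Friday
Days ahead: 4

Next Friday: 1906-08-17


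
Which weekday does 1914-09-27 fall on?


Date: September 27, 1914
Anchor: Jan 1, 1914. With p = 1914 - 1 = 1913: (p + p//4 - p//100 + p//400) mod 7 = (1913 + 478 - 19 + 4) mod 7 = 2376 mod 7 = 3 -> Thursday (Mon=0 ... Sun=6)
Days before September (Jan-Aug): 243; offset = 243 + 27 - 1 = 269
Weekday index = (3 + 269) mod 7 = 6

Day of the week: Sunday


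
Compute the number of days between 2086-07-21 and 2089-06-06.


From 2086-07-21 to 2089-06-06
2086-07-21: days before July = 31 + 28 + 31 + 30 + 31 + 30 = 181 (2086 is not a leap year); day of year = 181 + 21 = 202
2089-06-06: days before June = 31 + 28 + 31 + 30 + 31 = 151 (2089 is not a leap year); day of year = 151 + 6 = 157
Rest of 2086: 365 - 202 = 163
Full years 2087 (365), 2088 (366): 731
Total = 163 + 731 + 157 = 1051

1051 days


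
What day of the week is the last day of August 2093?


August 2093 has 31 days
Anchor: Jan 1, 2093. With p = 2093 - 1 = 2092: (p + p//4 - p//100 + p//400) mod 7 = (2092 + 523 - 20 + 5) mod 7 = 2600 mod 7 = 3 -> Thursday (Mon=0 ... Sun=6)
Days before August (Jan-Jul): 212; August 1 index = (3 + 212) mod 7 = 5 -> Saturday
Last day offset: 31 - 1 = 30 days
Weekday index = (5 + 30) mod 7 = 0

Monday, August 31


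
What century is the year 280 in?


Century = (year - 1) // 100 + 1
= (280 - 1) // 100 + 1
= 279 // 100 + 1
= 2 + 1

3rd century


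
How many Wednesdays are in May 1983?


May 1983 has 31 days
Anchor: Jan 1, 1983. With p = 1983 - 1 = 1982: (p + p//4 - p//100 + p//400) mod 7 = (1982 + 495 - 19 + 4) mod 7 = 2462 mod 7 = 5 -> Saturday (Mon=0 ... Sun=6)
Days before May (Jan-Apr): 120; May 1 index = (5 + 120) mod 7 = 6 -> Sunday
First Wednesday is May 4
Wednesdays: 4, 11, 18, 25

4 Wednesdays


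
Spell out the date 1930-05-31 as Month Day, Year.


ISO 1930-05-31 parses as year=1930, month=05, day=31
Month 5 -> May

May 31, 1930


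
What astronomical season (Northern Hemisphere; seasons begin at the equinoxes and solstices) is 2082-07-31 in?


Date: July 31
Astronomical Summer (approx.; exact equinox/solstice day varies by year): June 21 to September 21
July 31 falls within the Summer window

Summer


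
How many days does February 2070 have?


February 2070 (leap year: no)

28 days


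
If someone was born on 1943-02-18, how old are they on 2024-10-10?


Birth: 1943-02-18
Reference: 2024-10-10
Year difference: 2024 - 1943 = 81

81 years old


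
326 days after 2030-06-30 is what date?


Start: 2030-06-30, add 326 days
June 30 is the last day of June 2030 -> 326 left
July 2030 has 31 days -> 295 left
August 2030 has 31 days -> 264 left
September 2030 has 30 days -> 234 left
October 2030 has 31 days -> 203 left
November 2030 has 30 days -> 173 left
December 2030 has 31 days -> 142 left
January 2031 has 31 days -> 111 left
February 2031 has 28 days -> 83 left
March 2031 has 31 days -> 52 left
April 2031 has 30 days -> 22 left
May 2031: 22 <= 31 -> lands on May 22

Result: 2031-05-22


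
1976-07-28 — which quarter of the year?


Month: July (month 7)
Q1: Jan-Mar, Q2: Apr-Jun, Q3: Jul-Sep, Q4: Oct-Dec

Q3


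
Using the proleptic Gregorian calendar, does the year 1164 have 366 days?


Gregorian leap year rule: divisible by 4, but not by 100, unless also by 400.
1164 is divisible by 4 but not 100 -> leap year

Yes


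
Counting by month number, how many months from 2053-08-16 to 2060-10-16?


From August 2053 to October 2060
7 years * 12 = 84 months, plus 2 months = 86

86 months


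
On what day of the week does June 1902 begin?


Target: June 1, 1902
Anchor: Jan 1, 1902. With p = 1902 - 1 = 1901: (p + p//4 - p//100 + p//400) mod 7 = (1901 + 475 - 19 + 4) mod 7 = 2361 mod 7 = 2 -> Wednesday (Mon=0 ... Sun=6)
Days before June (Jan-May): 151 days
Weekday index = (2 + 151) mod 7 = 6

Sunday


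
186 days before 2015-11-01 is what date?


Start: 2015-11-01, subtract 186 days
Back 1 day from November 1 reaches October 31, 2015 -> 185 left
October 2015 has 31 days -> back to September 30, 2015 -> 154 left
September 2015 has 30 days -> back to August 31, 2015 -> 124 left
August 2015 has 31 days -> back to July 31, 2015 -> 93 left
July 2015 has 31 days -> back to June 30, 2015 -> 62 left
June 2015 has 30 days -> back to May 31, 2015 -> 32 left
May 2015 has 31 days -> back to April 30, 2015 -> 1 left
April 2015: 30 - 1 = 29 -> lands on April 29

Result: 2015-04-29


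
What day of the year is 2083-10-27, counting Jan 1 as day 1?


Date: October 27, 2083
Days in months 1 through 9: 273
Plus 27 days in October

Day of year: 300


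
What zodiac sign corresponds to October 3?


Date: October 3
Conventional tropical zodiac dates: Libra from September 23 onward; Scorpio starts October 23
October 3 falls within the Libra range

Libra


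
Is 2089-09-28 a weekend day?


Anchor: Jan 1, 2089. With p = 2089 - 1 = 2088: (p + p//4 - p//100 + p//400) mod 7 = (2088 + 522 - 20 + 5) mod 7 = 2595 mod 7 = 5 -> Saturday (Mon=0 ... Sun=6)
Day of year: 271; offset = 270
Weekday index = (5 + 270) mod 7 = 2 -> Wednesday
Weekend days: Saturday, Sunday

No


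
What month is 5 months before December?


December is month 12
12 - 5 = 7

July


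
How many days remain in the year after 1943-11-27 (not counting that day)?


Day of year: 331 of 365
Remaining = 365 - 331

34 days


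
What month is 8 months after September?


September is month 9
9 + 8 = 17; wrap: 17 - 12 = 5

May


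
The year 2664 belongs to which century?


Century = (year - 1) // 100 + 1
= (2664 - 1) // 100 + 1
= 2663 // 100 + 1
= 26 + 1

27th century


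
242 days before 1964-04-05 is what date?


Start: 1964-04-05, subtract 242 days
Back 5 days from April 5 reaches March 31, 1964 -> 237 left
March 1964 has 31 days -> back to February 29, 1964 -> 206 left
February 1964 has 29 days -> back to January 31, 1964 -> 177 left
January 1964 has 31 days -> back to December 31, 1963 -> 146 left
December 1963 has 31 days -> back to November 30, 1963 -> 115 left
November 1963 has 30 days -> back to October 31, 1963 -> 85 left
October 1963 has 31 days -> back to September 30, 1963 -> 54 left
September 1963 has 30 days -> back to August 31, 1963 -> 24 left
August 1963: 31 - 24 = 7 -> lands on August 7

Result: 1963-08-07


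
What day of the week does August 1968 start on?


Target: August 1, 1968
Anchor: Jan 1, 1968. With p = 1968 - 1 = 1967: (p + p//4 - p//100 + p//400) mod 7 = (1967 + 491 - 19 + 4) mod 7 = 2443 mod 7 = 0 -> Monday (Mon=0 ... Sun=6)
Days before August (Jan-Jul): 213 days
Weekday index = (0 + 213) mod 7 = 3

Thursday


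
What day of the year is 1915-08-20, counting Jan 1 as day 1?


Date: August 20, 1915
Days in months 1 through 7: 212
Plus 20 days in August

Day of year: 232


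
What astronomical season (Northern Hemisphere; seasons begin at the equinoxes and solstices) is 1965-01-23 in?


Date: January 23
Astronomical Winter (approx.; exact equinox/solstice day varies by year): December 21 to March 19
January 23 falls within the Winter window

Winter


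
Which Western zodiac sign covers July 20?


Date: July 20
Conventional tropical zodiac dates: Cancer from June 21 onward; Leo starts July 23
July 20 falls within the Cancer range

Cancer


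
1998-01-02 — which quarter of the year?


Month: January (month 1)
Q1: Jan-Mar, Q2: Apr-Jun, Q3: Jul-Sep, Q4: Oct-Dec

Q1


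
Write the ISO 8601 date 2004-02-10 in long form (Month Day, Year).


ISO 2004-02-10 parses as year=2004, month=02, day=10
Month 2 -> February

February 10, 2004


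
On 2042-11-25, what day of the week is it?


Date: November 25, 2042
Anchor: Jan 1, 2042. With p = 2042 - 1 = 2041: (p + p//4 - p//100 + p//400) mod 7 = (2041 + 510 - 20 + 5) mod 7 = 2536 mod 7 = 2 -> Wednesday (Mon=0 ... Sun=6)
Days before November (Jan-Oct): 304; offset = 304 + 25 - 1 = 328
Weekday index = (2 + 328) mod 7 = 1

Day of the week: Tuesday


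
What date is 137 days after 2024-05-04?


Start: 2024-05-04, add 137 days
May 2024 has 31 days: 31 - 4 = 27 days to May 31 -> 110 left
June 2024 has 30 days -> 80 left
July 2024 has 31 days -> 49 left
August 2024 has 31 days -> 18 left
September 2024: 18 <= 30 -> lands on September 18

Result: 2024-09-18


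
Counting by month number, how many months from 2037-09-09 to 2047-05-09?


From September 2037 to May 2047
10 years * 12 = 120 months, minus 4 months = 116

116 months


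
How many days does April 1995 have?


April 1995

30 days


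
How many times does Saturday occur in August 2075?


August 2075 has 31 days
Anchor: Jan 1, 2075. With p = 2075 - 1 = 2074: (p + p//4 - p//100 + p//400) mod 7 = (2074 + 518 - 20 + 5) mod 7 = 2577 mod 7 = 1 -> Tuesday (Mon=0 ... Sun=6)
Days before August (Jan-Jul): 212; August 1 index = (1 + 212) mod 7 = 3 -> Thursday
First Saturday is August 3
Saturdays: 3, 10, 17, 24, 31

5 Saturdays


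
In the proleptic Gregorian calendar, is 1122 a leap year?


Gregorian leap year rule: divisible by 4, but not by 100, unless also by 400.
1122 is not divisible by 4 -> not a leap year

No


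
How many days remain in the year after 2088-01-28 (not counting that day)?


Day of year: 28 of 366
Remaining = 366 - 28

338 days


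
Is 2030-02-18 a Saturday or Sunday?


Anchor: Jan 1, 2030. With p = 2030 - 1 = 2029: (p + p//4 - p//100 + p//400) mod 7 = (2029 + 507 - 20 + 5) mod 7 = 2521 mod 7 = 1 -> Tuesday (Mon=0 ... Sun=6)
Day of year: 49; offset = 48
Weekday index = (1 + 48) mod 7 = 0 -> Monday
Weekend days: Saturday, Sunday

No


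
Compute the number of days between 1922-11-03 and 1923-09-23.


From 1922-11-03 to 1923-09-23
1922-11-03: days before November = 31 + 28 + 31 + 30 + 31 + 30 + 31 + 31 + 30 + 31 = 304 (1922 is not a leap year); day of year = 304 + 3 = 307
1923-09-23: days before September = 31 + 28 + 31 + 30 + 31 + 30 + 31 + 31 = 243 (1923 is not a leap year); day of year = 243 + 23 = 266
Rest of 1922: 365 - 307 = 58
Total = 58 + 266 = 324

324 days


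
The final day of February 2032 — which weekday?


February 2032 has 29 days
Anchor: Jan 1, 2032. With p = 2032 - 1 = 2031: (p + p//4 - p//100 + p//400) mod 7 = (2031 + 507 - 20 + 5) mod 7 = 2523 mod 7 = 3 -> Thursday (Mon=0 ... Sun=6)
Days before February (Jan): 31; February 1 index = (3 + 31) mod 7 = 6 -> Sunday
Last day offset: 29 - 1 = 28 days
Weekday index = (6 + 28) mod 7 = 6

Sunday, February 29


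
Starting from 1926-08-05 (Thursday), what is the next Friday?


Current: Thursday
Target: Friday
Days ahead: 1

Next Friday: 1926-08-06


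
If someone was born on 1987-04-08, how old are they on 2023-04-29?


Birth: 1987-04-08
Reference: 2023-04-29
Year difference: 2023 - 1987 = 36

36 years old


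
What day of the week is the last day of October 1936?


October 1936 has 31 days
Anchor: Jan 1, 1936. With p = 1936 - 1 = 1935: (p + p//4 - p//100 + p//400) mod 7 = (1935 + 483 - 19 + 4) mod 7 = 2403 mod 7 = 2 -> Wednesday (Mon=0 ... Sun=6)
Days before October (Jan-Sep): 274; October 1 index = (2 + 274) mod 7 = 3 -> Thursday
Last day offset: 31 - 1 = 30 days
Weekday index = (3 + 30) mod 7 = 5

Saturday, October 31


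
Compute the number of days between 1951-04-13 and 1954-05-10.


From 1951-04-13 to 1954-05-10
1951-04-13: days before April = 31 + 28 + 31 = 90 (1951 is not a leap year); day of year = 90 + 13 = 103
1954-05-10: days before May = 31 + 28 + 31 + 30 = 120 (1954 is not a leap year); day of year = 120 + 10 = 130
Rest of 1951: 365 - 103 = 262
Full years 1952 (366), 1953 (365): 731
Total = 262 + 731 + 130 = 1123

1123 days


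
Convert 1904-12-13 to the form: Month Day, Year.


ISO 1904-12-13 parses as year=1904, month=12, day=13
Month 12 -> December

December 13, 1904


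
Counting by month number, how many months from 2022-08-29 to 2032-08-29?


From August 2022 to August 2032
10 years * 12 = 120 months = 120

120 months


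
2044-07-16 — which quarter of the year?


Month: July (month 7)
Q1: Jan-Mar, Q2: Apr-Jun, Q3: Jul-Sep, Q4: Oct-Dec

Q3


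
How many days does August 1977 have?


August 1977

31 days


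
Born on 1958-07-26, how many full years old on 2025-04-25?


Birth: 1958-07-26
Reference: 2025-04-25
Year difference: 2025 - 1958 = 67
Birthday not yet reached in 2025, subtract 1

66 years old


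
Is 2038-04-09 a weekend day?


Anchor: Jan 1, 2038. With p = 2038 - 1 = 2037: (p + p//4 - p//100 + p//400) mod 7 = (2037 + 509 - 20 + 5) mod 7 = 2531 mod 7 = 4 -> Friday (Mon=0 ... Sun=6)
Day of year: 99; offset = 98
Weekday index = (4 + 98) mod 7 = 4 -> Friday
Weekend days: Saturday, Sunday

No


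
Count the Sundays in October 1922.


October 1922 has 31 days
Anchor: Jan 1, 1922. With p = 1922 - 1 = 1921: (p + p//4 - p//100 + p//400) mod 7 = (1921 + 480 - 19 + 4) mod 7 = 2386 mod 7 = 6 -> Sunday (Mon=0 ... Sun=6)
Days before October (Jan-Sep): 273; October 1 index = (6 + 273) mod 7 = 6 -> Sunday
First Sunday is October 1
Sundays: 1, 8, 15, 22, 29

5 Sundays
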